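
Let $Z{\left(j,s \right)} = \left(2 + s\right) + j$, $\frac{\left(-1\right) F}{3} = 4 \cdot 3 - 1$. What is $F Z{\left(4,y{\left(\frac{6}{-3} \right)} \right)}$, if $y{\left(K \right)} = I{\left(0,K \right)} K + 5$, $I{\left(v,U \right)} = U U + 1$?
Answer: $-33$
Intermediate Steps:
$I{\left(v,U \right)} = 1 + U^{2}$ ($I{\left(v,U \right)} = U^{2} + 1 = 1 + U^{2}$)
$F = -33$ ($F = - 3 \left(4 \cdot 3 - 1\right) = - 3 \left(12 - 1\right) = \left(-3\right) 11 = -33$)
$y{\left(K \right)} = 5 + K \left(1 + K^{2}\right)$ ($y{\left(K \right)} = \left(1 + K^{2}\right) K + 5 = K \left(1 + K^{2}\right) + 5 = 5 + K \left(1 + K^{2}\right)$)
$Z{\left(j,s \right)} = 2 + j + s$
$F Z{\left(4,y{\left(\frac{6}{-3} \right)} \right)} = - 33 \left(2 + 4 + \left(5 + \frac{6}{-3} + \left(\frac{6}{-3}\right)^{3}\right)\right) = - 33 \left(2 + 4 + \left(5 + 6 \left(- \frac{1}{3}\right) + \left(6 \left(- \frac{1}{3}\right)\right)^{3}\right)\right) = - 33 \left(2 + 4 + \left(5 - 2 + \left(-2\right)^{3}\right)\right) = - 33 \left(2 + 4 - 5\right) = \left(-33\right) 1 = -33$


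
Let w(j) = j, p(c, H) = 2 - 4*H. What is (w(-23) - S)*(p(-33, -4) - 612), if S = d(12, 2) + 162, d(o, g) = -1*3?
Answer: 108108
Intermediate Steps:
d(o, g) = -3
S = 159 (S = -3 + 162 = 159)
(w(-23) - S)*(p(-33, -4) - 612) = (-23 - 1*159)*((2 - 4*(-4)) - 612) = (-23 - 159)*((2 + 16) - 612) = -182*(18 - 612) = -182*(-594) = 108108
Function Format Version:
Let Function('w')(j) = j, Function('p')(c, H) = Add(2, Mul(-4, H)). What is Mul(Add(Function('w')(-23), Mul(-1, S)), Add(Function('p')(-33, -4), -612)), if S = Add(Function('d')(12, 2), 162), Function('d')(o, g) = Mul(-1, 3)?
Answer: 108108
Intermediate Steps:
Function('d')(o, g) = -3
S = 159 (S = Add(-3, 162) = 159)
Mul(Add(Function('w')(-23), Mul(-1, S)), Add(Function('p')(-33, -4), -612)) = Mul(Add(-23, Mul(-1, 159)), Add(Add(2, Mul(-4, -4)), -612)) = Mul(Add(-23, -159), Add(Add(2, 16), -612)) = Mul(-182, Add(18, -612)) = Mul(-182, -594) = 108108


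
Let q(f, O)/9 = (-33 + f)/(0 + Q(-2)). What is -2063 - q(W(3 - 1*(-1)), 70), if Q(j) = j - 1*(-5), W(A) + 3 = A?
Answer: -1967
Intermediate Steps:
W(A) = -3 + A
Q(j) = 5 + j (Q(j) = j + 5 = 5 + j)
q(f, O) = -99 + 3*f (q(f, O) = 9*((-33 + f)/(0 + (5 - 2))) = 9*((-33 + f)/(0 + 3)) = 9*((-33 + f)/3) = 9*((-33 + f)*(⅓)) = 9*(-11 + f/3) = -99 + 3*f)
-2063 - q(W(3 - 1*(-1)), 70) = -2063 - (-99 + 3*(-3 + (3 - 1*(-1)))) = -2063 - (-99 + 3*(-3 + (3 + 1))) = -2063 - (-99 + 3*(-3 + 4)) = -2063 - (-99 + 3*1) = -2063 - (-99 + 3) = -2063 - 1*(-96) = -2063 + 96 = -1967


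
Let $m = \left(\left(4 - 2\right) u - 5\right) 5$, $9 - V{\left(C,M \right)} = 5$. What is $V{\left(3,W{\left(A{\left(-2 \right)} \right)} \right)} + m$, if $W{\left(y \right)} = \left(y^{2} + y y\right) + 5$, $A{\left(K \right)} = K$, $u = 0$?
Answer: $-21$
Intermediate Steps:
$W{\left(y \right)} = 5 + 2 y^{2}$ ($W{\left(y \right)} = \left(y^{2} + y^{2}\right) + 5 = 2 y^{2} + 5 = 5 + 2 y^{2}$)
$V{\left(C,M \right)} = 4$ ($V{\left(C,M \right)} = 9 - 5 = 4$)
$m = -25$ ($m = \left(\left(4 - 2\right) 0 - 5\right) 5 = \left(2 \cdot 0 - 5\right) 5 = \left(0 - 5\right) 5 = \left(-5\right) 5 = -25$)
$V{\left(3,W{\left(A{\left(-2 \right)} \right)} \right)} + m = 4 - 25 = -21$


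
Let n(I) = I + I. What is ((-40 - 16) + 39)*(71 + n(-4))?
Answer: -1071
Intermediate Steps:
n(I) = 2*I
((-40 - 16) + 39)*(71 + n(-4)) = ((-40 - 16) + 39)*(71 + 2*(-4)) = (-56 + 39)*(71 - 8) = -17*63 = -1071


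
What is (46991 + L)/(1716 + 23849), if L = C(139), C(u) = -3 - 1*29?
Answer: 46959/25565 ≈ 1.8368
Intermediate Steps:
C(u) = -32 (C(u) = -3 - 29 = -32)
L = -32
(46991 + L)/(1716 + 23849) = (46991 - 32)/(1716 + 23849) = 46959/25565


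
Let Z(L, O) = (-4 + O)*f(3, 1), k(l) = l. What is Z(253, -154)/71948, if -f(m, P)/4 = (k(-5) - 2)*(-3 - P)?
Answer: 4424/17987 ≈ 0.24596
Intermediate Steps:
f(m, P) = -84 - 28*P (f(m, P) = -4*(-5 - 2)*(-3 - P) = -(-28)*(-3 - P) = -4*(21 + 7*P) = -84 - 28*P)
Z(L, O) = 448 - 112*O (Z(L, O) = (-4 + O)*(-84 - 28*1) = (-4 + O)*(-84 - 28) = (-4 + O)*(-112) = 448 - 112*O)
Z(253, -154)/71948 = (448 - 112*(-154))/71948 = (448 + 17248)*(1/71948) = 17696*(1/71948) = 4424/17987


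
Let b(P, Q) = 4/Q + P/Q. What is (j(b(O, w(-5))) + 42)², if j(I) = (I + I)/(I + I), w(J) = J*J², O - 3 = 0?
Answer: 1849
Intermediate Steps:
O = 3 (O = 3 + 0 = 3)
w(J) = J³
j(I) = 1 (j(I) = (2*I)/((2*I)) = (2*I)*(1/(2*I)) = 1)
(j(b(O, w(-5))) + 42)² = (1 + 42)² = 43² = 1849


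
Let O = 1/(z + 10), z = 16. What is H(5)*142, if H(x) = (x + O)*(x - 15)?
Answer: -93010/13 ≈ -7154.6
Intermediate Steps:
O = 1/26 (O = 1/(16 + 10) = 1/26 ≈ 0.038462)
H(x) = (-15 + x)*(1/26 + x) (H(x) = (x + 1/26)*(x - 15) = (1/26 + x)*(-15 + x) = (-15 + x)*(1/26 + x))
H(5)*142 = (-15/26 + 5² - 389/26*5)*142 = (-15/26 + 25 - 1945/26)*142 = -655/13*142 = -93010/13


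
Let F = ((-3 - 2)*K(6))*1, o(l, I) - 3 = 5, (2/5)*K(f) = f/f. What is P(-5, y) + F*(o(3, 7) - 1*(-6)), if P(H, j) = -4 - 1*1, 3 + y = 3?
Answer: -180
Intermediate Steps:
y = 0 (y = -3 + 3 = 0)
K(f) = 5/2 (K(f) = 5*(f/f)/2 = (5/2)*1 = 5/2)
o(l, I) = 8 (o(l, I) = 3 + 5 = 8)
P(H, j) = -5 (P(H, j) = -4 - 1 = -5)
F = -25/2 (F = ((-3 - 2)*(5/2))*1 = -5*5/2*1 = -25/2*1 = -25/2 ≈ -12.500)
P(-5, y) + F*(o(3, 7) - 1*(-6)) = -5 - 25*(8 - 1*(-6))/2 = -5 - 25*(8 + 6)/2 = -5 - 25/2*14 = -5 - 175 = -180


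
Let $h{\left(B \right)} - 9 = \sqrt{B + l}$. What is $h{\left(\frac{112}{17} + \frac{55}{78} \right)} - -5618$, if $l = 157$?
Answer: $5627 + \frac{\sqrt{288873078}}{1326} \approx 5639.8$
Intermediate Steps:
$h{\left(B \right)} = 9 + \sqrt{157 + B}$ ($h{\left(B \right)} = 9 + \sqrt{B + 157} = 9 + \sqrt{157 + B}$)
$h{\left(\frac{112}{17} + \frac{55}{78} \right)} - -5618 = \left(9 + \sqrt{157 + \left(\frac{112}{17} + \frac{55}{78}\right)}\right) - -5618 = \left(9 + \sqrt{157 + \left(112 \cdot \frac{1}{17} + 55 \cdot \frac{1}{78}\right)}\right) + 5618 = \left(9 + \sqrt{157 + \left(\frac{112}{17} + \frac{55}{78}\right)}\right) + 5618 = \left(9 + \sqrt{157 + \frac{9671}{1326}}\right) + 5618 = \left(9 + \sqrt{\frac{217853}{1326}}\right) + 5618 = \left(9 + \frac{\sqrt{288873078}}{1326}\right) + 5618 = 5627 + \frac{\sqrt{288873078}}{1326}$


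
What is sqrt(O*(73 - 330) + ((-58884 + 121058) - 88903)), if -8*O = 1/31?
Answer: I*sqrt(410969170)/124 ≈ 163.49*I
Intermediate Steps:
O = -1/248 (O = -1/8/31 = -1/8*1/31 = -1/248 ≈ -0.0040323)
sqrt(O*(73 - 330) + ((-58884 + 121058) - 88903)) = sqrt(-(73 - 330)/248 + ((-58884 + 121058) - 88903)) = sqrt(-1/248*(-257) + (62174 - 88903)) = sqrt(257/248 - 26729) = sqrt(-6628535/248) = I*sqrt(410969170)/124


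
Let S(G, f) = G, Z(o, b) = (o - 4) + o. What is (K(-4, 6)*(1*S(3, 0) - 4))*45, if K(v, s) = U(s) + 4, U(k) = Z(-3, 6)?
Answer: 270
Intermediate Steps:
Z(o, b) = -4 + 2*o (Z(o, b) = (-4 + o) + o = -4 + 2*o)
U(k) = -10 (U(k) = -4 + 2*(-3) = -4 - 6 = -10)
K(v, s) = -6 (K(v, s) = -10 + 4 = -6)
(K(-4, 6)*(1*S(3, 0) - 4))*45 = -6*(1*3 - 4)*45 = -6*(3 - 4)*45 = -6*(-1)*45 = 6*45 = 270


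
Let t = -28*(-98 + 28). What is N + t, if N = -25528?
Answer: -23568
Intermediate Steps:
t = 1960 (t = -28*(-70) = 1960)
N + t = -25528 + 1960 = -23568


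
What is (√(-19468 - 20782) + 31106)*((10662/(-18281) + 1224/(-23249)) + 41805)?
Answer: 552675249125512878/425014969 + 88837402611315*I*√1610/425014969 ≈ 1.3004e+9 + 8.387e+6*I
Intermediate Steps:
(√(-19468 - 20782) + 31106)*((10662/(-18281) + 1224/(-23249)) + 41805) = (√(-40250) + 31106)*((10662*(-1/18281) + 1224*(-1/23249)) + 41805) = (5*I*√1610 + 31106)*((-10662/18281 - 1224/23249) + 41805) = (31106 + 5*I*√1610)*(-270256782/425014969 + 41805) = (31106 + 5*I*√1610)*(17767480522263/425014969) = 552675249125512878/425014969 + 88837402611315*I*√1610/425014969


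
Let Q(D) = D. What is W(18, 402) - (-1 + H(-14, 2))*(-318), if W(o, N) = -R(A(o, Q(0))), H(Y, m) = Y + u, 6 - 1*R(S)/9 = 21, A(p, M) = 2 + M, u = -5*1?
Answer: -6225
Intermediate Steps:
u = -5
R(S) = -135 (R(S) = 54 - 9*21 = 54 - 189 = -135)
H(Y, m) = -5 + Y (H(Y, m) = Y - 5 = -5 + Y)
W(o, N) = 135 (W(o, N) = -1*(-135) = 135)
W(18, 402) - (-1 + H(-14, 2))*(-318) = 135 - (-1 + (-5 - 14))*(-318) = 135 - (-1 - 19)*(-318) = 135 - (-20)*(-318) = 135 - 1*6360 = 135 - 6360 = -6225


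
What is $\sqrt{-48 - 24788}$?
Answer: $2 i \sqrt{6209} \approx 157.59 i$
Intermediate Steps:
$\sqrt{-48 - 24788} = \sqrt{-24836} = 2 i \sqrt{6209}$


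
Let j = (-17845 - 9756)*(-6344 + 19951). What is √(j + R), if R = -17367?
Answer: I*√375584174 ≈ 19380.0*I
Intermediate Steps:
j = -375566807 (j = -27601*13607 = -375566807)
√(j + R) = √(-375566807 - 17367) = √(-375584174) = I*√375584174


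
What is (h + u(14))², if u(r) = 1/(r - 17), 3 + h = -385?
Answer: 1357225/9 ≈ 1.5080e+5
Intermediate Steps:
h = -388 (h = -3 - 385 = -388)
u(r) = 1/(-17 + r)
(h + u(14))² = (-388 + 1/(-17 + 14))² = (-388 + 1/(-3))² = (-388 - ⅓)² = (-1165/3)² = 1357225/9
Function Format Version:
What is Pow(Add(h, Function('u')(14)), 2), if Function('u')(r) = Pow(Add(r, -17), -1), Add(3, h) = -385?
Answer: Rational(1357225, 9) ≈ 1.5080e+5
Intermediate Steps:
h = -388 (h = Add(-3, -385) = -388)
Function('u')(r) = Pow(Add(-17, r), -1)
Pow(Add(h, Function('u')(14)), 2) = Pow(Add(-388, Pow(Add(-17, 14), -1)), 2) = Pow(Add(-388, Pow(-3, -1)), 2) = Pow(Add(-388, Rational(-1, 3)), 2) = Pow(Rational(-1165, 3), 2) = Rational(1357225, 9)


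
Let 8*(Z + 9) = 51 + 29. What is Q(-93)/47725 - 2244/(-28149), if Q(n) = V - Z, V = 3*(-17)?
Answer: 3200944/40709425 ≈ 0.078629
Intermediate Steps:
V = -51
Z = 1 (Z = -9 + (51 + 29)/8 = -9 + (⅛)*80 = -9 + 10 = 1)
Q(n) = -52 (Q(n) = -51 - 1*1 = -51 - 1 = -52)
Q(-93)/47725 - 2244/(-28149) = -52/47725 - 2244/(-28149) = -52*1/47725 - 2244*(-1/28149) = -52/47725 + 68/853 = 3200944/40709425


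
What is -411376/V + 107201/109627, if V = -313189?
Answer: 78672090741/34333970503 ≈ 2.2914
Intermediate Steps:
-411376/V + 107201/109627 = -411376/(-313189) + 107201/109627 = -411376*(-1/313189) + 107201*(1/109627) = 411376/313189 + 107201/109627 = 78672090741/34333970503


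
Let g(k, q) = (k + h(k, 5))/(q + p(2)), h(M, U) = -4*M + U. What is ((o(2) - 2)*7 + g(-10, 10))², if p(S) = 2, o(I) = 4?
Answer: 41209/144 ≈ 286.17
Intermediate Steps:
h(M, U) = U - 4*M
g(k, q) = (5 - 3*k)/(2 + q) (g(k, q) = (k + (5 - 4*k))/(q + 2) = (5 - 3*k)/(2 + q))
((o(2) - 2)*7 + g(-10, 10))² = ((4 - 2)*7 + (5 - 3*(-10))/(2 + 10))² = (2*7 + (5 + 30)/12)² = (14 + (1/12)*35)² = (14 + 35/12)² = (203/12)² = 41209/144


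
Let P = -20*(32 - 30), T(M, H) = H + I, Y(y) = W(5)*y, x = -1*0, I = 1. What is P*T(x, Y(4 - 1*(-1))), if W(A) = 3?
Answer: -640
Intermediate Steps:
x = 0
Y(y) = 3*y
T(M, H) = 1 + H (T(M, H) = H + 1 = 1 + H)
P = -40 (P = -20*2 = -40)
P*T(x, Y(4 - 1*(-1))) = -40*(1 + 3*(4 - 1*(-1))) = -40*(1 + 3*(4 + 1)) = -40*(1 + 3*5) = -40*(1 + 15) = -40*16 = -640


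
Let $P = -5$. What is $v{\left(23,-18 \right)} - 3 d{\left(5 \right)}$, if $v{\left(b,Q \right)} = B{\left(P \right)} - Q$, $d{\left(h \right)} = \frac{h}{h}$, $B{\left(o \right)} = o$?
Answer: $10$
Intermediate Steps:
$d{\left(h \right)} = 1$
$v{\left(b,Q \right)} = -5 - Q$
$v{\left(23,-18 \right)} - 3 d{\left(5 \right)} = \left(-5 - -18\right) - 3 \cdot 1 = \left(-5 + 18\right) - 3 = 13 - 3 = 10$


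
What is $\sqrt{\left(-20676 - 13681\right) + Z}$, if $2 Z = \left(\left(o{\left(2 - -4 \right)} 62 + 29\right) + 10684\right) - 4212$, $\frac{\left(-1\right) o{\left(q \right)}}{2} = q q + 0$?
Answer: $\frac{i \sqrt{133354}}{2} \approx 182.59 i$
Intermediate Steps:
$o{\left(q \right)} = - 2 q^{2}$ ($o{\left(q \right)} = - 2 \left(q q + 0\right) = - 2 \left(q^{2} + 0\right) = - 2 q^{2}$)
$Z = \frac{2037}{2}$ ($Z = \frac{\left(\left(- 2 \left(2 - -4\right)^{2} \cdot 62 + 29\right) + 10684\right) - 4212}{2} = \frac{\left(\left(- 2 \left(2 + 4\right)^{2} \cdot 62 + 29\right) + 10684\right) - 4212}{2} = \frac{\left(\left(- 2 \cdot 6^{2} \cdot 62 + 29\right) + 10684\right) - 4212}{2} = \frac{\left(\left(\left(-2\right) 36 \cdot 62 + 29\right) + 10684\right) - 4212}{2} = \frac{\left(\left(\left(-72\right) 62 + 29\right) + 10684\right) - 4212}{2} = \frac{\left(\left(-4464 + 29\right) + 10684\right) - 4212}{2} = \frac{\left(-4435 + 10684\right) - 4212}{2} = \frac{6249 - 4212}{2} = \frac{1}{2} \cdot 2037 = \frac{2037}{2} \approx 1018.5$)
$\sqrt{\left(-20676 - 13681\right) + Z} = \sqrt{\left(-20676 - 13681\right) + \frac{2037}{2}} = \sqrt{-34357 + \frac{2037}{2}} = \sqrt{- \frac{66677}{2}} = \frac{i \sqrt{133354}}{2}$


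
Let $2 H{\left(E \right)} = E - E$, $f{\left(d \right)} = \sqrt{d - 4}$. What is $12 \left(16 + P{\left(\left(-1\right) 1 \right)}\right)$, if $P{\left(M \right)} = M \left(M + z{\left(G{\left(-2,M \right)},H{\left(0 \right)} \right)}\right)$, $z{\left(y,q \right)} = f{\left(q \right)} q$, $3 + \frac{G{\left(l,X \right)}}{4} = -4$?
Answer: $204$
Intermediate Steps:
$f{\left(d \right)} = \sqrt{-4 + d}$
$H{\left(E \right)} = 0$ ($H{\left(E \right)} = \frac{E - E}{2} = \frac{1}{2} \cdot 0 = 0$)
$G{\left(l,X \right)} = -28$ ($G{\left(l,X \right)} = -12 + 4 \left(-4\right) = -12 - 16 = -28$)
$z{\left(y,q \right)} = q \sqrt{-4 + q}$ ($z{\left(y,q \right)} = \sqrt{-4 + q} q = q \sqrt{-4 + q}$)
$P{\left(M \right)} = M^{2}$ ($P{\left(M \right)} = M \left(M + 0 \sqrt{-4 + 0}\right) = M \left(M + 0 \sqrt{-4}\right) = M \left(M + 0 \cdot 2 i\right) = M \left(M + 0\right) = M M = M^{2}$)
$12 \left(16 + P{\left(\left(-1\right) 1 \right)}\right) = 12 \left(16 + \left(\left(-1\right) 1\right)^{2}\right) = 12 \left(16 + \left(-1\right)^{2}\right) = 12 \left(16 + 1\right) = 12 \cdot 17 = 204$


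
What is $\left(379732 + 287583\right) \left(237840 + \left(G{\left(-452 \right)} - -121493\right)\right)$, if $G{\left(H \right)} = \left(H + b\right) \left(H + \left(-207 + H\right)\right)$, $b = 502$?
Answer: $202718952645$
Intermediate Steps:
$G{\left(H \right)} = \left(-207 + 2 H\right) \left(502 + H\right)$ ($G{\left(H \right)} = \left(H + 502\right) \left(H + \left(-207 + H\right)\right) = \left(502 + H\right) \left(-207 + 2 H\right) = \left(-207 + 2 H\right) \left(502 + H\right)$)
$\left(379732 + 287583\right) \left(237840 + \left(G{\left(-452 \right)} - -121493\right)\right) = \left(379732 + 287583\right) \left(237840 + \left(\left(-103914 + 2 \left(-452\right)^{2} + 797 \left(-452\right)\right) - -121493\right)\right) = 667315 \left(237840 + \left(\left(-103914 + 2 \cdot 204304 - 360244\right) + 121493\right)\right) = 667315 \left(237840 + \left(\left(-103914 + 408608 - 360244\right) + 121493\right)\right) = 667315 \left(237840 + \left(-55550 + 121493\right)\right) = 667315 \left(237840 + 65943\right) = 667315 \cdot 303783 = 202718952645$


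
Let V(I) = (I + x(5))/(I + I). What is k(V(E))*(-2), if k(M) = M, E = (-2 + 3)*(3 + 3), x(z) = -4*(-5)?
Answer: -13/3 ≈ -4.3333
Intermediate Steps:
x(z) = 20
E = 6 (E = 1*6 = 6)
V(I) = (20 + I)/(2*I) (V(I) = (I + 20)/(I + I) = (20 + I)/((2*I)) = (20 + I)*(1/(2*I)) = (20 + I)/(2*I))
k(V(E))*(-2) = ((1/2)*(20 + 6)/6)*(-2) = ((1/2)*(1/6)*26)*(-2) = (13/6)*(-2) = -13/3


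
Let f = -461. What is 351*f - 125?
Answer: -161936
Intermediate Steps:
351*f - 125 = 351*(-461) - 125 = -161811 - 125 = -161936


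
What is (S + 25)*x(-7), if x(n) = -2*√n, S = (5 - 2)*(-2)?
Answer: -38*I*√7 ≈ -100.54*I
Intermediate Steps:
S = -6 (S = 3*(-2) = -6)
(S + 25)*x(-7) = (-6 + 25)*(-2*I*√7) = 19*(-2*I*√7) = -38*I*√7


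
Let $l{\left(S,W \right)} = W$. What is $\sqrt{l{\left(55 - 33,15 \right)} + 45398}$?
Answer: $\sqrt{45413} \approx 213.1$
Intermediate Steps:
$\sqrt{l{\left(55 - 33,15 \right)} + 45398} = \sqrt{15 + 45398} = \sqrt{45413}$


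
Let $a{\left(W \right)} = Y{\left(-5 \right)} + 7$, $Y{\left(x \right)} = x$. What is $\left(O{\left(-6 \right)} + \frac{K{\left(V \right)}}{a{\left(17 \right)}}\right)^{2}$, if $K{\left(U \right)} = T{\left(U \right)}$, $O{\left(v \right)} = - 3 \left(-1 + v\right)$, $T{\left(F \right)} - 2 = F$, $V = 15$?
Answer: $\frac{3481}{4} \approx 870.25$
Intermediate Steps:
$T{\left(F \right)} = 2 + F$
$O{\left(v \right)} = 3 - 3 v$
$K{\left(U \right)} = 2 + U$
$a{\left(W \right)} = 2$ ($a{\left(W \right)} = -5 + 7 = 2$)
$\left(O{\left(-6 \right)} + \frac{K{\left(V \right)}}{a{\left(17 \right)}}\right)^{2} = \left(\left(3 - -18\right) + \frac{2 + 15}{2}\right)^{2} = \left(\left(3 + 18\right) + 17 \cdot \frac{1}{2}\right)^{2} = \left(21 + \frac{17}{2}\right)^{2} = \left(\frac{59}{2}\right)^{2} = \frac{3481}{4}$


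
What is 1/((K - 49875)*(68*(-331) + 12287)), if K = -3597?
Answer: 1/546537312 ≈ 1.8297e-9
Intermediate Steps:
1/((K - 49875)*(68*(-331) + 12287)) = 1/((-3597 - 49875)*(68*(-331) + 12287)) = 1/(-53472*(-22508 + 12287)) = 1/(-53472*(-10221)) = 1/546537312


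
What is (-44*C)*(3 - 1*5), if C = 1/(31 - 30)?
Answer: 88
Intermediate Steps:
C = 1 (C = 1/1 = 1)
(-44*C)*(3 - 1*5) = (-44*1)*(3 - 1*5) = -44*(3 - 5) = -44*(-2) = 88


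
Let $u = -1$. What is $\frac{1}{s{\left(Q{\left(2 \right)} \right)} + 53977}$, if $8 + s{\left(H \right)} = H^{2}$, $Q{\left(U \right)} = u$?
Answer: $\frac{1}{53970} \approx 1.8529 \cdot 10^{-5}$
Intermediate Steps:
$Q{\left(U \right)} = -1$
$s{\left(H \right)} = -8 + H^{2}$
$\frac{1}{s{\left(Q{\left(2 \right)} \right)} + 53977} = \frac{1}{\left(-8 + \left(-1\right)^{2}\right) + 53977} = \frac{1}{\left(-8 + 1\right) + 53977} = \frac{1}{-7 + 53977} = \frac{1}{53970}$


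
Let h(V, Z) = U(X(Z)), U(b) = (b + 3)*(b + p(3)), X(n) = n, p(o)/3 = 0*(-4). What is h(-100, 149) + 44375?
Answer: 67023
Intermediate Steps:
p(o) = 0 (p(o) = 3*(0*(-4)) = 3*0 = 0)
U(b) = b*(3 + b) (U(b) = (b + 3)*(b + 0) = (3 + b)*b = b*(3 + b))
h(V, Z) = Z*(3 + Z)
h(-100, 149) + 44375 = 149*(3 + 149) + 44375 = 149*152 + 44375 = 22648 + 44375 = 67023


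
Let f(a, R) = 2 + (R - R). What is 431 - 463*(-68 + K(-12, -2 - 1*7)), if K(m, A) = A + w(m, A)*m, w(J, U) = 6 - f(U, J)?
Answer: 58306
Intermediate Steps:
f(a, R) = 2 (f(a, R) = 2 + 0 = 2)
w(J, U) = 4 (w(J, U) = 6 - 1*2 = 6 - 2 = 4)
K(m, A) = A + 4*m
431 - 463*(-68 + K(-12, -2 - 1*7)) = 431 - 463*(-68 + ((-2 - 1*7) + 4*(-12))) = 431 - 463*(-68 + ((-2 - 7) - 48)) = 431 - 463*(-68 + (-9 - 48)) = 431 - 463*(-68 - 57) = 431 - 463*(-125) = 431 + 57875 = 58306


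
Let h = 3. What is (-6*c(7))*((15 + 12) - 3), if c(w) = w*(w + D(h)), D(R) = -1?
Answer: -6048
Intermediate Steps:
c(w) = w*(-1 + w) (c(w) = w*(w - 1) = w*(-1 + w))
(-6*c(7))*((15 + 12) - 3) = (-42*(-1 + 7))*((15 + 12) - 3) = (-42*6)*(27 - 3) = -6*42*24 = -252*24 = -6048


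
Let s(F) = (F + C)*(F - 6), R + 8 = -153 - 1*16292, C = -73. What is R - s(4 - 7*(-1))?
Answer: -16143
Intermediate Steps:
R = -16453 (R = -8 + (-153 - 1*16292) = -8 + (-153 - 16292) = -8 - 16445 = -16453)
s(F) = (-73 + F)*(-6 + F) (s(F) = (F - 73)*(F - 6) = (-73 + F)*(-6 + F))
R - s(4 - 7*(-1)) = -16453 - (438 + (4 - 7*(-1))**2 - 79*(4 - 7*(-1))) = -16453 - (438 + (4 + 7)**2 - 79*(4 + 7)) = -16453 - (438 + 11**2 - 79*11) = -16453 - (438 + 121 - 869) = -16453 - 1*(-310) = -16453 + 310 = -16143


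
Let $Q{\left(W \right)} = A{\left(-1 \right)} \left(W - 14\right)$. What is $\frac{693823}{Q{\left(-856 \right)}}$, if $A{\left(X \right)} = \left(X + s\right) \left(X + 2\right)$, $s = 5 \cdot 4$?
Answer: $- \frac{36517}{870} \approx -41.974$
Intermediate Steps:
$s = 20$
$A{\left(X \right)} = \left(2 + X\right) \left(20 + X\right)$ ($A{\left(X \right)} = \left(X + 20\right) \left(X + 2\right) = \left(20 + X\right) \left(2 + X\right) = \left(2 + X\right) \left(20 + X\right)$)
$Q{\left(W \right)} = -266 + 19 W$ ($Q{\left(W \right)} = \left(40 + \left(-1\right)^{2} + 22 \left(-1\right)\right) \left(W - 14\right) = \left(40 + 1 - 22\right) \left(-14 + W\right) = 19 \left(-14 + W\right) = -266 + 19 W$)
$\frac{693823}{Q{\left(-856 \right)}} = \frac{693823}{-266 + 19 \left(-856\right)} = \frac{693823}{-266 - 16264} = \frac{693823}{-16530} = 693823 \left(- \frac{1}{16530}\right) = - \frac{36517}{870}$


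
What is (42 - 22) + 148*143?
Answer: 21184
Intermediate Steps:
(42 - 22) + 148*143 = 20 + 21164 = 21184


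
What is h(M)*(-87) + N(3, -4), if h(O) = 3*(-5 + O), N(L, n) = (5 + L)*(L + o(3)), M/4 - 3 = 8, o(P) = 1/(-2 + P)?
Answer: -10147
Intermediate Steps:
M = 44 (M = 12 + 4*8 = 12 + 32 = 44)
N(L, n) = (1 + L)*(5 + L) (N(L, n) = (5 + L)*(L + 1/(-2 + 3)) = (5 + L)*(L + 1/1) = (5 + L)*(L + 1) = (5 + L)*(1 + L) = (1 + L)*(5 + L))
h(O) = -15 + 3*O
h(M)*(-87) + N(3, -4) = (-15 + 3*44)*(-87) + (5 + 3² + 6*3) = (-15 + 132)*(-87) + (5 + 9 + 18) = 117*(-87) + 32 = -10179 + 32 = -10147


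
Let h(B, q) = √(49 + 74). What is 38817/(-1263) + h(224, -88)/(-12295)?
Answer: -12939/421 - √123/12295 ≈ -30.735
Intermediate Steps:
h(B, q) = √123
38817/(-1263) + h(224, -88)/(-12295) = 38817/(-1263) + √123/(-12295) = 38817*(-1/1263) + √123*(-1/12295) = -12939/421 - √123/12295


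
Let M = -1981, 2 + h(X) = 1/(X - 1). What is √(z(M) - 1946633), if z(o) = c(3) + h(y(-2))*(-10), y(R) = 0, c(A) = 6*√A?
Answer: √(-1946603 + 6*√3) ≈ 1395.2*I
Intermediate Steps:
h(X) = -2 + 1/(-1 + X) (h(X) = -2 + 1/(X - 1) = -2 + 1/(-1 + X))
z(o) = 30 + 6*√3 (z(o) = 6*√3 + ((3 - 2*0)/(-1 + 0))*(-10) = 6*√3 + ((3 + 0)/(-1))*(-10) = 6*√3 - 1*3*(-10) = 6*√3 - 3*(-10) = 6*√3 + 30 = 30 + 6*√3)
√(z(M) - 1946633) = √((30 + 6*√3) - 1946633) = √(-1946603 + 6*√3)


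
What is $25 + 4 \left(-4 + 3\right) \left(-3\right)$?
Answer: $37$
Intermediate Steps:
$25 + 4 \left(-4 + 3\right) \left(-3\right) = 25 + 4 \left(\left(-1\right) \left(-3\right)\right) = 25 + 4 \cdot 3 = 25 + 12 = 37$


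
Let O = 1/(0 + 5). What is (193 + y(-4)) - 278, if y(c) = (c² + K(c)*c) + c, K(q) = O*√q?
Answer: -73 - 8*I/5 ≈ -73.0 - 1.6*I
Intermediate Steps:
O = ⅕ (O = 1/5 = ⅕ ≈ 0.20000)
K(q) = √q/5
y(c) = c + c² + c^(3/2)/5 (y(c) = (c² + (√c/5)*c) + c = (c² + c^(3/2)/5) + c = c + c² + c^(3/2)/5)
(193 + y(-4)) - 278 = (193 + (-4 + (-4)² + (-4)^(3/2)/5)) - 278 = (193 + (-4 + 16 + (-8*I)/5)) - 278 = (193 + (-4 + 16 - 8*I/5)) - 278 = (193 + (12 - 8*I/5)) - 278 = (205 - 8*I/5) - 278 = -73 - 8*I/5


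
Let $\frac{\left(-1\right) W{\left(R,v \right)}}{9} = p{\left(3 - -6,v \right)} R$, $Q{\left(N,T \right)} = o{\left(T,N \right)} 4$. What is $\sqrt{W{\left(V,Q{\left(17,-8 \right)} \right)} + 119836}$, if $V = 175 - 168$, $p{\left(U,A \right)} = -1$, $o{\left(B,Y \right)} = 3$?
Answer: $\sqrt{119899} \approx 346.26$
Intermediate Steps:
$Q{\left(N,T \right)} = 12$ ($Q{\left(N,T \right)} = 3 \cdot 4 = 12$)
$V = 7$ ($V = 175 - 168 = 7$)
$W{\left(R,v \right)} = 9 R$ ($W{\left(R,v \right)} = - 9 \left(- R\right) = 9 R$)
$\sqrt{W{\left(V,Q{\left(17,-8 \right)} \right)} + 119836} = \sqrt{9 \cdot 7 + 119836} = \sqrt{63 + 119836} = \sqrt{119899}$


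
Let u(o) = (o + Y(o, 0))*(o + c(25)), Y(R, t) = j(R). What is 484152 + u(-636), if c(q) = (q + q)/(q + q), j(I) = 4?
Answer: 885472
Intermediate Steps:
Y(R, t) = 4
c(q) = 1 (c(q) = (2*q)/((2*q)) = (2*q)*(1/(2*q)) = 1)
u(o) = (1 + o)*(4 + o) (u(o) = (o + 4)*(o + 1) = (4 + o)*(1 + o) = (1 + o)*(4 + o))
484152 + u(-636) = 484152 + (4 + (-636)**2 + 5*(-636)) = 484152 + (4 + 404496 - 3180) = 484152 + 401320 = 885472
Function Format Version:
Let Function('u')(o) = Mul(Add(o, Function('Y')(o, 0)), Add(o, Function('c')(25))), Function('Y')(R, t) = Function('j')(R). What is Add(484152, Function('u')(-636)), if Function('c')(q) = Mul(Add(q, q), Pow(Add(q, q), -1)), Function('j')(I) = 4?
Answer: 885472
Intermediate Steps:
Function('Y')(R, t) = 4
Function('c')(q) = 1 (Function('c')(q) = Mul(Mul(2, q), Pow(Mul(2, q), -1)) = Mul(Mul(2, q), Mul(Rational(1, 2), Pow(q, -1))) = 1)
Function('u')(o) = Mul(Add(1, o), Add(4, o)) (Function('u')(o) = Mul(Add(o, 4), Add(o, 1)) = Mul(Add(4, o), Add(1, o)) = Mul(Add(1, o), Add(4, o)))
Add(484152, Function('u')(-636)) = Add(484152, Add(4, Pow(-636, 2), Mul(5, -636))) = Add(484152, Add(4, 404496, -3180)) = Add(484152, 401320) = 885472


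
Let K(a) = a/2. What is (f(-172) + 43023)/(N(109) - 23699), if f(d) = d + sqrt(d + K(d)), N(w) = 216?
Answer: -42851/23483 - I*sqrt(258)/23483 ≈ -1.8248 - 0.000684*I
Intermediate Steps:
K(a) = a/2 (K(a) = a*(1/2) = a/2)
f(d) = d + sqrt(6)*sqrt(d)/2 (f(d) = d + sqrt(d + d/2) = d + sqrt(3*d/2) = d + sqrt(6)*sqrt(d)/2)
(f(-172) + 43023)/(N(109) - 23699) = ((-172 + sqrt(6)*sqrt(-172)/2) + 43023)/(216 - 23699) = ((-172 + sqrt(6)*(2*I*sqrt(43))/2) + 43023)/(-23483) = ((-172 + I*sqrt(258)) + 43023)*(-1/23483) = (42851 + I*sqrt(258))*(-1/23483) = -42851/23483 - I*sqrt(258)/23483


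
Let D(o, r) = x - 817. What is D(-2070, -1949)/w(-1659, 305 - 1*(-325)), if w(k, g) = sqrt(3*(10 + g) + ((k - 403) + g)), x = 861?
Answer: 11*sqrt(122)/61 ≈ 1.9918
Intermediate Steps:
D(o, r) = 44 (D(o, r) = 861 - 817 = 44)
w(k, g) = sqrt(-373 + k + 4*g) (w(k, g) = sqrt((30 + 3*g) + ((-403 + k) + g)) = sqrt((30 + 3*g) + (-403 + g + k)) = sqrt(-373 + k + 4*g))
D(-2070, -1949)/w(-1659, 305 - 1*(-325)) = 44/(sqrt(-373 - 1659 + 4*(305 - 1*(-325)))) = 44/(sqrt(-373 - 1659 + 4*(305 + 325))) = 44/(sqrt(-373 - 1659 + 4*630)) = 44/(sqrt(-373 - 1659 + 2520)) = 44/(sqrt(488)) = 44/((2*sqrt(122))) = 44*(sqrt(122)/244) = 11*sqrt(122)/61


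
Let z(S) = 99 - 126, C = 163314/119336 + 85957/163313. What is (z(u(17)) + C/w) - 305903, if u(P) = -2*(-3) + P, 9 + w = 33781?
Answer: -100679508097709976723/329093283156848 ≈ -3.0593e+5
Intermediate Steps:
w = 33772 (w = -9 + 33781 = 33772)
u(P) = 6 + P
C = 18464531917/9744560084 (C = 163314*(1/119336) + 85957*(1/163313) = 81657/59668 + 85957/163313 = 18464531917/9744560084 ≈ 1.8949)
z(S) = -27
(z(u(17)) + C/w) - 305903 = (-27 + (18464531917/9744560084)/33772) - 305903 = (-27 + (18464531917/9744560084)*(1/33772)) - 305903 = (-27 + 18464531917/329093283156848) - 305903 = -8885500180702979/329093283156848 - 305903 = -100679508097709976723/329093283156848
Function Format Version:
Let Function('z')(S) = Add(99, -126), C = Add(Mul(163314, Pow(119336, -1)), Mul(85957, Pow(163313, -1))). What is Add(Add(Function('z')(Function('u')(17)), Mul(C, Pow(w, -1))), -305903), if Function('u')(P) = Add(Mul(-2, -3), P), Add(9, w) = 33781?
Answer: Rational(-100679508097709976723, 329093283156848) ≈ -3.0593e+5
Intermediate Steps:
w = 33772 (w = Add(-9, 33781) = 33772)
Function('u')(P) = Add(6, P)
C = Rational(18464531917, 9744560084) (C = Add(Mul(163314, Rational(1, 119336)), Mul(85957, Rational(1, 163313))) = Add(Rational(81657, 59668), Rational(85957, 163313)) = Rational(18464531917, 9744560084) ≈ 1.8949)
Function('z')(S) = -27
Add(Add(Function('z')(Function('u')(17)), Mul(C, Pow(w, -1))), -305903) = Add(Add(-27, Mul(Rational(18464531917, 9744560084), Pow(33772, -1))), -305903) = Add(Add(-27, Mul(Rational(18464531917, 9744560084), Rational(1, 33772))), -305903) = Add(Add(-27, Rational(18464531917, 329093283156848)), -305903) = Add(Rational(-8885500180702979, 329093283156848), -305903) = Rational(-100679508097709976723, 329093283156848)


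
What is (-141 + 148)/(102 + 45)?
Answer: 1/21 ≈ 0.047619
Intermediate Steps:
(-141 + 148)/(102 + 45) = 7/147 = (1/147)*7 = 1/21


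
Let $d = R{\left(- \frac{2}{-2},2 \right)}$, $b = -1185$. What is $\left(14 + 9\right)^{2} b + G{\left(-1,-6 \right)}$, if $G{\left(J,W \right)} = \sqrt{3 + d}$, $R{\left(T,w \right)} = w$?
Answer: $-626865 + \sqrt{5} \approx -6.2686 \cdot 10^{5}$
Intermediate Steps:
$d = 2$
$G{\left(J,W \right)} = \sqrt{5}$ ($G{\left(J,W \right)} = \sqrt{3 + 2} = \sqrt{5}$)
$\left(14 + 9\right)^{2} b + G{\left(-1,-6 \right)} = \left(14 + 9\right)^{2} \left(-1185\right) + \sqrt{5} = 23^{2} \left(-1185\right) + \sqrt{5} = 529 \left(-1185\right) + \sqrt{5} = -626865 + \sqrt{5}$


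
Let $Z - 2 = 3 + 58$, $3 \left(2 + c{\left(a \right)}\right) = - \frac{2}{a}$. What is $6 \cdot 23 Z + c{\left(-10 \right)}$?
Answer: $\frac{130381}{15} \approx 8692.1$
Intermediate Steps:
$c{\left(a \right)} = -2 - \frac{2}{3 a}$ ($c{\left(a \right)} = -2 + \frac{\left(-2\right) \frac{1}{a}}{3} = -2 - \frac{2}{3 a}$)
$Z = 63$ ($Z = 2 + \left(3 + 58\right) = 2 + 61 = 63$)
$6 \cdot 23 Z + c{\left(-10 \right)} = 6 \cdot 23 \cdot 63 - \left(2 + \frac{2}{3 \left(-10\right)}\right) = 138 \cdot 63 - \frac{29}{15} = 8694 + \left(-2 + \frac{1}{15}\right) = 8694 - \frac{29}{15} = \frac{130381}{15}$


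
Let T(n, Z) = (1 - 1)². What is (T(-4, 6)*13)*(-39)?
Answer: 0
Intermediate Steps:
T(n, Z) = 0 (T(n, Z) = 0² = 0)
(T(-4, 6)*13)*(-39) = (0*13)*(-39) = 0*(-39) = 0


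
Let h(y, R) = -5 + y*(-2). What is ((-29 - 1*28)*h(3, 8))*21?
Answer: 13167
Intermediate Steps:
h(y, R) = -5 - 2*y
((-29 - 1*28)*h(3, 8))*21 = ((-29 - 1*28)*(-5 - 2*3))*21 = ((-29 - 28)*(-5 - 6))*21 = -57*(-11)*21 = 627*21 = 13167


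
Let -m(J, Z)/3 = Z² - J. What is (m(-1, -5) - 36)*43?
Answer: -4902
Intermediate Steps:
m(J, Z) = -3*Z² + 3*J (m(J, Z) = -3*(Z² - J) = -3*Z² + 3*J)
(m(-1, -5) - 36)*43 = ((-3*(-5)² + 3*(-1)) - 36)*43 = ((-3*25 - 3) - 36)*43 = ((-75 - 3) - 36)*43 = (-78 - 36)*43 = -114*43 = -4902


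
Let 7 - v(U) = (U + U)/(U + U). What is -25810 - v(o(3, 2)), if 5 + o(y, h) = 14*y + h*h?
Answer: -25816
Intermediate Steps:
o(y, h) = -5 + h**2 + 14*y (o(y, h) = -5 + (14*y + h*h) = -5 + (14*y + h**2) = -5 + (h**2 + 14*y) = -5 + h**2 + 14*y)
v(U) = 6 (v(U) = 7 - (U + U)/(U + U) = 7 - 2*U/(2*U) = 7 - 2*U*1/(2*U) = 7 - 1*1 = 7 - 1 = 6)
-25810 - v(o(3, 2)) = -25810 - 1*6 = -25810 - 6 = -25816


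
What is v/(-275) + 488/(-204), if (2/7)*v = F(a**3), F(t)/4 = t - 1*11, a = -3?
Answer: -6418/14025 ≈ -0.45761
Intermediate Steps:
F(t) = -44 + 4*t (F(t) = 4*(t - 1*11) = 4*(t - 11) = 4*(-11 + t) = -44 + 4*t)
v = -532 (v = 7*(-44 + 4*(-3)**3)/2 = 7*(-44 + 4*(-27))/2 = 7*(-44 - 108)/2 = (7/2)*(-152) = -532)
v/(-275) + 488/(-204) = -532/(-275) + 488/(-204) = -532*(-1/275) + 488*(-1/204) = 532/275 - 122/51 = -6418/14025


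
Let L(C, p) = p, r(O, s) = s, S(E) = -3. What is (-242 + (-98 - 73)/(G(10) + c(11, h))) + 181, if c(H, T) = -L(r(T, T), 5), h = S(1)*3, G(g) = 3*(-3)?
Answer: -683/14 ≈ -48.786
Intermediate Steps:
G(g) = -9
h = -9 (h = -3*3 = -9)
c(H, T) = -5 (c(H, T) = -1*5 = -5)
(-242 + (-98 - 73)/(G(10) + c(11, h))) + 181 = (-242 + (-98 - 73)/(-9 - 5)) + 181 = (-242 - 171/(-14)) + 181 = (-242 - 171*(-1/14)) + 181 = (-242 + 171/14) + 181 = -3217/14 + 181 = -683/14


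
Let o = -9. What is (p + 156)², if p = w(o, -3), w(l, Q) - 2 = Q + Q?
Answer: 23104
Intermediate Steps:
w(l, Q) = 2 + 2*Q (w(l, Q) = 2 + (Q + Q) = 2 + 2*Q)
p = -4 (p = 2 + 2*(-3) = 2 - 6 = -4)
(p + 156)² = (-4 + 156)² = 152² = 23104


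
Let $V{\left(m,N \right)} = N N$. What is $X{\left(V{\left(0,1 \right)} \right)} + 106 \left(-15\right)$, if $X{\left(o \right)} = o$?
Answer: $-1589$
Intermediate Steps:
$V{\left(m,N \right)} = N^{2}$
$X{\left(V{\left(0,1 \right)} \right)} + 106 \left(-15\right) = 1^{2} + 106 \left(-15\right) = 1 - 1590 = -1589$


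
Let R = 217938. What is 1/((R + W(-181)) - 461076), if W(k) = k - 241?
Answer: -1/243560 ≈ -4.1058e-6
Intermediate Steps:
W(k) = -241 + k
1/((R + W(-181)) - 461076) = 1/((217938 + (-241 - 181)) - 461076) = 1/((217938 - 422) - 461076) = 1/(217516 - 461076) = 1/(-243560) = -1/243560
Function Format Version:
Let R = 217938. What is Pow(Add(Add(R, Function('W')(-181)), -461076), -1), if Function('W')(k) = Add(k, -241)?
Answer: Rational(-1, 243560) ≈ -4.1058e-6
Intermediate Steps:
Function('W')(k) = Add(-241, k)
Pow(Add(Add(R, Function('W')(-181)), -461076), -1) = Pow(Add(Add(217938, Add(-241, -181)), -461076), -1) = Pow(Add(Add(217938, -422), -461076), -1) = Pow(Add(217516, -461076), -1) = Pow(-243560, -1) = Rational(-1, 243560)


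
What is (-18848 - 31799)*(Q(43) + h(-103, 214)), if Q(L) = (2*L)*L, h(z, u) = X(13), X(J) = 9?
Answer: -187748429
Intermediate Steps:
h(z, u) = 9
Q(L) = 2*L**2
(-18848 - 31799)*(Q(43) + h(-103, 214)) = (-18848 - 31799)*(2*43**2 + 9) = -50647*(2*1849 + 9) = -50647*(3698 + 9) = -50647*3707 = -187748429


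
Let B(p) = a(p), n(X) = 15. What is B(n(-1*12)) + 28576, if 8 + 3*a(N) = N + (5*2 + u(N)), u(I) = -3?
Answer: 85742/3 ≈ 28581.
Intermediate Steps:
a(N) = -⅓ + N/3 (a(N) = -8/3 + (N + (5*2 - 3))/3 = -8/3 + (N + (10 - 3))/3 = -8/3 + (N + 7)/3 = -8/3 + (7 + N)/3 = -8/3 + (7/3 + N/3) = -⅓ + N/3)
B(p) = -⅓ + p/3
B(n(-1*12)) + 28576 = (-⅓ + (⅓)*15) + 28576 = (-⅓ + 5) + 28576 = 14/3 + 28576 = 85742/3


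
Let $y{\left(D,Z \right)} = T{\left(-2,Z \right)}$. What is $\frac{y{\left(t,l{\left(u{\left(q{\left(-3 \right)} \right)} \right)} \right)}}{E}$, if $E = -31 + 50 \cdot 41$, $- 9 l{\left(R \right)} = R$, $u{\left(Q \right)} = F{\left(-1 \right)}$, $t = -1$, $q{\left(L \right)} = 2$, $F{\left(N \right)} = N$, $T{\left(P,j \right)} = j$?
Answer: $\frac{1}{18171} \approx 5.5033 \cdot 10^{-5}$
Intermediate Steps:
$u{\left(Q \right)} = -1$
$l{\left(R \right)} = - \frac{R}{9}$
$y{\left(D,Z \right)} = Z$
$E = 2019$ ($E = -31 + 2050 = 2019$)
$\frac{y{\left(t,l{\left(u{\left(q{\left(-3 \right)} \right)} \right)} \right)}}{E} = \frac{\left(- \frac{1}{9}\right) \left(-1\right)}{2019} = \frac{1}{9} \cdot \frac{1}{2019} = \frac{1}{18171}$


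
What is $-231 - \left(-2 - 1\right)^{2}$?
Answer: $-240$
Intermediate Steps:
$-231 - \left(-2 - 1\right)^{2} = -231 - \left(-3\right)^{2} = -231 - 9 = -240$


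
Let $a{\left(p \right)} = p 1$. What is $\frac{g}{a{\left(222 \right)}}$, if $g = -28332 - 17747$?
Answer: $- \frac{46079}{222} \approx -207.56$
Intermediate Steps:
$g = -46079$ ($g = -28332 - 17747 = -46079$)
$a{\left(p \right)} = p$
$\frac{g}{a{\left(222 \right)}} = - \frac{46079}{222}$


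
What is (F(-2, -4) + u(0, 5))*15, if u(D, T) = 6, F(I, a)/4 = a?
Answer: -150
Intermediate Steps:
F(I, a) = 4*a
(F(-2, -4) + u(0, 5))*15 = (4*(-4) + 6)*15 = (-16 + 6)*15 = -10*15 = -150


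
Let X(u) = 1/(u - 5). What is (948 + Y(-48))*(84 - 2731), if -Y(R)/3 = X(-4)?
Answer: -7530715/3 ≈ -2.5102e+6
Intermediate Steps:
X(u) = 1/(-5 + u)
Y(R) = ⅓ (Y(R) = -3/(-5 - 4) = -3/(-9) = -3*(-⅑) = ⅓)
(948 + Y(-48))*(84 - 2731) = (948 + ⅓)*(84 - 2731) = (2845/3)*(-2647) = -7530715/3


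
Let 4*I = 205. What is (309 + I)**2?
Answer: 2076481/16 ≈ 1.2978e+5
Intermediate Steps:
I = 205/4 (I = (1/4)*205 = 205/4 ≈ 51.250)
(309 + I)**2 = (309 + 205/4)**2 = (1441/4)**2 = 2076481/16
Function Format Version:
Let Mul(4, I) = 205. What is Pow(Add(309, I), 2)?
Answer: Rational(2076481, 16) ≈ 1.2978e+5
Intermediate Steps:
I = Rational(205, 4) (I = Mul(Rational(1, 4), 205) = Rational(205, 4) ≈ 51.250)
Pow(Add(309, I), 2) = Pow(Add(309, Rational(205, 4)), 2) = Pow(Rational(1441, 4), 2) = Rational(2076481, 16)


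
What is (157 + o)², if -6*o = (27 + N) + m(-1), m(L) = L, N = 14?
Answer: 203401/9 ≈ 22600.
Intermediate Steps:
o = -20/3 (o = -((27 + 14) - 1)/6 = -(41 - 1)/6 = -⅙*40 = -20/3 ≈ -6.6667)
(157 + o)² = (157 - 20/3)² = (451/3)² = 203401/9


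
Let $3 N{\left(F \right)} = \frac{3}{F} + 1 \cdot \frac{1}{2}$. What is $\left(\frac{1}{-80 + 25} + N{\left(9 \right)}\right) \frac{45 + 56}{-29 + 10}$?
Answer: $- \frac{25957}{18810} \approx -1.38$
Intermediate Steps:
$N{\left(F \right)} = \frac{1}{6} + \frac{1}{F}$ ($N{\left(F \right)} = \frac{\frac{3}{F} + 1 \cdot \frac{1}{2}}{3} = \frac{\frac{3}{F} + \frac{1}{2}}{3} = \frac{\frac{1}{2} + \frac{3}{F}}{3} = \frac{1}{6} + \frac{1}{F}$)
$\left(\frac{1}{-80 + 25} + N{\left(9 \right)}\right) \frac{45 + 56}{-29 + 10} = \left(\frac{1}{-80 + 25} + \frac{6 + 9}{6 \cdot 9}\right) \frac{45 + 56}{-29 + 10} = \left(\frac{1}{-55} + \frac{1}{6} \cdot \frac{1}{9} \cdot 15\right) \frac{101}{-19} = \left(- \frac{1}{55} + \frac{5}{18}\right) 101 \left(- \frac{1}{19}\right) = \frac{257}{990} \left(- \frac{101}{19}\right) = - \frac{25957}{18810}$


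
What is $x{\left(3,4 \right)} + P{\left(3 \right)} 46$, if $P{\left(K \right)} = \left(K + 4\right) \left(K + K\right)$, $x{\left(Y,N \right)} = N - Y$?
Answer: $1933$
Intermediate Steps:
$P{\left(K \right)} = 2 K \left(4 + K\right)$ ($P{\left(K \right)} = \left(4 + K\right) 2 K = 2 K \left(4 + K\right)$)
$x{\left(3,4 \right)} + P{\left(3 \right)} 46 = \left(4 - 3\right) + 2 \cdot 3 \left(4 + 3\right) 46 = \left(4 - 3\right) + 2 \cdot 3 \cdot 7 \cdot 46 = 1 + 42 \cdot 46 = 1 + 1932 = 1933$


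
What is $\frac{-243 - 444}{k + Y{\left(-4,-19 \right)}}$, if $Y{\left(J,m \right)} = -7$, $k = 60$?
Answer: $- \frac{687}{53} \approx -12.962$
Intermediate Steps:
$\frac{-243 - 444}{k + Y{\left(-4,-19 \right)}} = \frac{-243 - 444}{60 - 7} = - \frac{687}{53}$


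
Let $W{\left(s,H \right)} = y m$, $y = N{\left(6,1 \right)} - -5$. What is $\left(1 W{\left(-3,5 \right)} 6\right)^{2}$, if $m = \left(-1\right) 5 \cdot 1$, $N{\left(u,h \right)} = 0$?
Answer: $22500$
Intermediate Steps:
$m = -5$ ($m = \left(-5\right) 1 = -5$)
$y = 5$ ($y = 0 - -5 = 0 + 5 = 5$)
$W{\left(s,H \right)} = -25$ ($W{\left(s,H \right)} = 5 \left(-5\right) = -25$)
$\left(1 W{\left(-3,5 \right)} 6\right)^{2} = \left(1 \left(-25\right) 6\right)^{2} = \left(\left(-25\right) 6\right)^{2} = \left(-150\right)^{2} = 22500$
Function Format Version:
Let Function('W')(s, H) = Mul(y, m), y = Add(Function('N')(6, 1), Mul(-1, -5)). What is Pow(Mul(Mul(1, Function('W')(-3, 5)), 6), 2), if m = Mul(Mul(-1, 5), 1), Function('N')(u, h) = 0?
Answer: 22500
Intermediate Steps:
m = -5 (m = Mul(-5, 1) = -5)
y = 5 (y = Add(0, Mul(-1, -5)) = Add(0, 5) = 5)
Function('W')(s, H) = -25 (Function('W')(s, H) = Mul(5, -5) = -25)
Pow(Mul(Mul(1, Function('W')(-3, 5)), 6), 2) = Pow(Mul(Mul(1, -25), 6), 2) = Pow(Mul(-25, 6), 2) = Pow(-150, 2) = 22500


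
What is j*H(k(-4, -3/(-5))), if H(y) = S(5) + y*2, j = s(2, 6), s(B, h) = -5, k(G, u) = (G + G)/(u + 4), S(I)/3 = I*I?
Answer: -8225/23 ≈ -357.61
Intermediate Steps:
S(I) = 3*I² (S(I) = 3*(I*I) = 3*I²)
k(G, u) = 2*G/(4 + u) (k(G, u) = (2*G)/(4 + u) = 2*G/(4 + u))
j = -5
H(y) = 75 + 2*y (H(y) = 3*5² + y*2 = 3*25 + 2*y = 75 + 2*y)
j*H(k(-4, -3/(-5))) = -5*(75 + 2*(2*(-4)/(4 - 3/(-5)))) = -5*(75 + 2*(2*(-4)/(4 - 3*(-⅕)))) = -5*(75 + 2*(2*(-4)/(4 + ⅗))) = -5*(75 + 2*(2*(-4)/(23/5))) = -5*(75 + 2*(2*(-4)*(5/23))) = -5*(75 + 2*(-40/23)) = -5*(75 - 80/23) = -5*1645/23 = -8225/23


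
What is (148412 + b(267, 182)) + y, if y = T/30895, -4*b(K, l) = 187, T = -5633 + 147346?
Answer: 18335544447/123580 ≈ 1.4837e+5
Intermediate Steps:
T = 141713
b(K, l) = -187/4 (b(K, l) = -¼*187 = -187/4)
y = 141713/30895 ≈ 4.5869
(148412 + b(267, 182)) + y = (148412 - 187/4) + 141713/30895 = 593461/4 + 141713/30895 = 18335544447/123580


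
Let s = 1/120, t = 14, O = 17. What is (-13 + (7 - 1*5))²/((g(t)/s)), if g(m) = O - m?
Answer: 121/360 ≈ 0.33611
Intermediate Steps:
s = 1/120 ≈ 0.0083333
g(m) = 17 - m
(-13 + (7 - 1*5))²/((g(t)/s)) = (-13 + (7 - 1*5))²/(((17 - 1*14)/(1/120))) = (-13 + (7 - 5))²/(((17 - 14)*120)) = (-13 + 2)²/((3*120)) = (-11)²/360 = 121*(1/360) = 121/360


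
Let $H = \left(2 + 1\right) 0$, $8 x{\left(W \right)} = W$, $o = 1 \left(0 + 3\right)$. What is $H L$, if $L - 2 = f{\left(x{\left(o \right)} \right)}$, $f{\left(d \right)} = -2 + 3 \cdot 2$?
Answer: $0$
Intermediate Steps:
$o = 3$ ($o = 1 \cdot 3 = 3$)
$x{\left(W \right)} = \frac{W}{8}$
$f{\left(d \right)} = 4$ ($f{\left(d \right)} = -2 + 6 = 4$)
$L = 6$ ($L = 2 + 4 = 6$)
$H = 0$ ($H = 3 \cdot 0 = 0$)
$H L = 0 \cdot 6 = 0$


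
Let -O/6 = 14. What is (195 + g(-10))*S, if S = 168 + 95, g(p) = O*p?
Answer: 272205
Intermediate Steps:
O = -84 (O = -6*14 = -84)
g(p) = -84*p
S = 263
(195 + g(-10))*S = (195 - 84*(-10))*263 = (195 + 840)*263 = 1035*263 = 272205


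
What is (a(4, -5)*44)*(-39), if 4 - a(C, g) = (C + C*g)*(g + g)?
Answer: 267696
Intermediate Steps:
a(C, g) = 4 - 2*g*(C + C*g) (a(C, g) = 4 - (C + C*g)*(g + g) = 4 - (C + C*g)*2*g = 4 - 2*g*(C + C*g))
(a(4, -5)*44)*(-39) = ((4 - 2*4*(-5) - 2*4*(-5)²)*44)*(-39) = ((4 + 40 - 2*4*25)*44)*(-39) = ((4 + 40 - 200)*44)*(-39) = -156*44*(-39) = -6864*(-39) = 267696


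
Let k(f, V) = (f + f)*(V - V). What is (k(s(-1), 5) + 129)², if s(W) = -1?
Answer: 16641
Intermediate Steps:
k(f, V) = 0 (k(f, V) = (2*f)*0 = 0)
(k(s(-1), 5) + 129)² = (0 + 129)² = 129² = 16641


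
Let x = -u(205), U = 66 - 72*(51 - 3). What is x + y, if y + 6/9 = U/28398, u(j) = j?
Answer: -2921956/14199 ≈ -205.79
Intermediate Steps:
U = -3390 (U = 66 - 72*48 = 66 - 3456 = -3390)
x = -205 (x = -1*205 = -205)
y = -11161/14199 (y = -⅔ - 3390/28398 = -⅔ - 3390*1/28398 = -⅔ - 565/4733 = -11161/14199 ≈ -0.78604)
x + y = -205 - 11161/14199 = -2921956/14199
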